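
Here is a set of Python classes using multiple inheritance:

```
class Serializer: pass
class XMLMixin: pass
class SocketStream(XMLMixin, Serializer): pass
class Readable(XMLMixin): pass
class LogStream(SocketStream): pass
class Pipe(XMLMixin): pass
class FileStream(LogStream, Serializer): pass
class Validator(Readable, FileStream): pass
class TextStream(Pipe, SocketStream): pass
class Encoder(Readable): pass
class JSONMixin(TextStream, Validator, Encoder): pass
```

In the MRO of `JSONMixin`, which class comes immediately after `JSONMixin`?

L[JSONMixin] = JSONMixin + merge(L[TextStream], L[Validator], L[Encoder], [TextStream Validator Encoder])
  take TextStream:  [TextStream Pipe SocketStream XMLMixin Serializer object] + [Validator Readable FileStream LogStream SocketStream XMLMixin Serializer object] + [Encoder Readable XMLMixin object] + [TextStream Validator Encoder]
  take Pipe:  [Pipe SocketStream XMLMixin Serializer object] + [Validator Readable FileStream LogStream SocketStream XMLMixin Serializer object] + [Encoder Readable XMLMixin object] + [Validator Encoder]
  take Validator:  [SocketStream XMLMixin Serializer object] + [Validator Readable FileStream LogStream SocketStream XMLMixin Serializer object] + [Encoder Readable XMLMixin object] + [Validator Encoder]
  take Encoder:  [SocketStream XMLMixin Serializer object] + [Readable FileStream LogStream SocketStream XMLMixin Serializer object] + [Encoder Readable XMLMixin object] + [Encoder]
  take Readable:  [SocketStream XMLMixin Serializer object] + [Readable FileStream LogStream SocketStream XMLMixin Serializer object] + [Readable XMLMixin object]
  take FileStream:  [SocketStream XMLMixin Serializer object] + [FileStream LogStream SocketStream XMLMixin Serializer object] + [XMLMixin object]
  take LogStream:  [SocketStream XMLMixin Serializer object] + [LogStream SocketStream XMLMixin Serializer object] + [XMLMixin object]
  take SocketStream:  [SocketStream XMLMixin Serializer object] + [SocketStream XMLMixin Serializer object] + [XMLMixin object]
  take XMLMixin:  [XMLMixin Serializer object] + [XMLMixin Serializer object] + [XMLMixin object]
  take Serializer:  [Serializer object] + [Serializer object] + [object]
  take object:  [object] + [object] + [object]
MRO: JSONMixin TextStream Pipe Validator Encoder Readable FileStream LogStream SocketStream XMLMixin Serializer object
JSONMixin is at position 0; next is TextStream.

TextStream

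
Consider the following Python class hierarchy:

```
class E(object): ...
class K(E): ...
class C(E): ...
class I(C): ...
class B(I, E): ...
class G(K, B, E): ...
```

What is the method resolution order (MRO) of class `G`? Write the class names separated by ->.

G -> K -> B -> I -> C -> E -> object

L[G] = G + merge(L[K], L[B], L[E], [K B E])
  take K:  [K E object] + [B I C E object] + [E object] + [K B E]
  take B:  [E object] + [B I C E object] + [E object] + [B E]
  take I:  [E object] + [I C E object] + [E object] + [E]
  take C:  [E object] + [C E object] + [E object] + [E]
  take E:  [E object] + [E object] + [E object] + [E]
  take object:  [object] + [object] + [object]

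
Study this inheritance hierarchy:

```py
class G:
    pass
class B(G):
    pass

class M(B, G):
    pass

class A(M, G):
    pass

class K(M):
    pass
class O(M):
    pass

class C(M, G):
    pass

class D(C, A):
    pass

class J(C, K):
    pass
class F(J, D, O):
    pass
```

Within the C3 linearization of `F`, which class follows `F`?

L[F] = F + merge(L[J], L[D], L[O], [J D O])
  take J:  [J C K M B G object] + [D C A M B G object] + [O M B G object] + [J D O]
  take D:  [C K M B G object] + [D C A M B G object] + [O M B G object] + [D O]
  take C:  [C K M B G object] + [C A M B G object] + [O M B G object] + [O]
  take K:  [K M B G object] + [A M B G object] + [O M B G object] + [O]
  take A:  [M B G object] + [A M B G object] + [O M B G object] + [O]
  take O:  [M B G object] + [M B G object] + [O M B G object] + [O]
  take M:  [M B G object] + [M B G object] + [M B G object]
  take B:  [B G object] + [B G object] + [B G object]
  take G:  [G object] + [G object] + [G object]
  take object:  [object] + [object] + [object]
MRO: F J D C K A O M B G object
F is at position 0; next is J.

J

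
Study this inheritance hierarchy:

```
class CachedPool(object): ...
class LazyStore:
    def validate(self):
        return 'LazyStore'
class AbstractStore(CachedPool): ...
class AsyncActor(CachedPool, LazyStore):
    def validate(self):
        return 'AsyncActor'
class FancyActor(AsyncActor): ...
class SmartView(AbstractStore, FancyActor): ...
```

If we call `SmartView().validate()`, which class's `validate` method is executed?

L[SmartView] = SmartView + merge(L[AbstractStore], L[FancyActor], [AbstractStore FancyActor])
  take AbstractStore:  [AbstractStore CachedPool object] + [FancyActor AsyncActor CachedPool LazyStore object] + [AbstractStore FancyActor]
  take FancyActor:  [CachedPool object] + [FancyActor AsyncActor CachedPool LazyStore object] + [FancyActor]
  take AsyncActor:  [CachedPool object] + [AsyncActor CachedPool LazyStore object]
  take CachedPool:  [CachedPool object] + [CachedPool LazyStore object]
  take LazyStore:  [object] + [LazyStore object]
  take object:  [object] + [object]
MRO: SmartView AbstractStore FancyActor AsyncActor CachedPool LazyStore object
validate is defined in: AsyncActor, LazyStore. First along the MRO is AsyncActor.

AsyncActor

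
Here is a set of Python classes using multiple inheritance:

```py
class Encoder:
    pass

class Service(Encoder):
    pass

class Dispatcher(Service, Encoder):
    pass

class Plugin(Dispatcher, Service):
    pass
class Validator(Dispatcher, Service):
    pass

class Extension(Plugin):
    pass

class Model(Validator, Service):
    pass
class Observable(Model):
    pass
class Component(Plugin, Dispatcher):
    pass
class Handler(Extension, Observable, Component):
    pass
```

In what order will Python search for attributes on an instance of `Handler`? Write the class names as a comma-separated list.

Handler, Extension, Observable, Model, Validator, Component, Plugin, Dispatcher, Service, Encoder, object

L[Handler] = Handler + merge(L[Extension], L[Observable], L[Component], [Extension Observable Component])
  take Extension:  [Extension Plugin Dispatcher Service Encoder object] + [Observable Model Validator Dispatcher Service Encoder object] + [Component Plugin Dispatcher Service Encoder object] + [Extension Observable Component]
  take Observable:  [Plugin Dispatcher Service Encoder object] + [Observable Model Validator Dispatcher Service Encoder object] + [Component Plugin Dispatcher Service Encoder object] + [Observable Component]
  take Model:  [Plugin Dispatcher Service Encoder object] + [Model Validator Dispatcher Service Encoder object] + [Component Plugin Dispatcher Service Encoder object] + [Component]
  take Validator:  [Plugin Dispatcher Service Encoder object] + [Validator Dispatcher Service Encoder object] + [Component Plugin Dispatcher Service Encoder object] + [Component]
  take Component:  [Plugin Dispatcher Service Encoder object] + [Dispatcher Service Encoder object] + [Component Plugin Dispatcher Service Encoder object] + [Component]
  take Plugin:  [Plugin Dispatcher Service Encoder object] + [Dispatcher Service Encoder object] + [Plugin Dispatcher Service Encoder object]
  take Dispatcher:  [Dispatcher Service Encoder object] + [Dispatcher Service Encoder object] + [Dispatcher Service Encoder object]
  take Service:  [Service Encoder object] + [Service Encoder object] + [Service Encoder object]
  take Encoder:  [Encoder object] + [Encoder object] + [Encoder object]
  take object:  [object] + [object] + [object]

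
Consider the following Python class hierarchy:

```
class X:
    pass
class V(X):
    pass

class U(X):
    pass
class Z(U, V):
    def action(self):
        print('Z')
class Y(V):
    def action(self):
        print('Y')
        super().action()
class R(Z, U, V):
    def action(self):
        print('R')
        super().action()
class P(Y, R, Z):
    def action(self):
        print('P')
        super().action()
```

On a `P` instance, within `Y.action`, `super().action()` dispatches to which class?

R

L[P] = P + merge(L[Y], L[R], L[Z], [Y R Z])
  take Y:  [Y V X object] + [R Z U V X object] + [Z U V X object] + [Y R Z]
  take R:  [V X object] + [R Z U V X object] + [Z U V X object] + [R Z]
  take Z:  [V X object] + [Z U V X object] + [Z U V X object] + [Z]
  take U:  [V X object] + [U V X object] + [U V X object]
  take V:  [V X object] + [V X object] + [V X object]
  take X:  [X object] + [X object] + [X object]
  take object:  [object] + [object] + [object]
MRO: P Y R Z U V X object
super() in Y.action on a P instance goes to the class after Y in P's MRO: R.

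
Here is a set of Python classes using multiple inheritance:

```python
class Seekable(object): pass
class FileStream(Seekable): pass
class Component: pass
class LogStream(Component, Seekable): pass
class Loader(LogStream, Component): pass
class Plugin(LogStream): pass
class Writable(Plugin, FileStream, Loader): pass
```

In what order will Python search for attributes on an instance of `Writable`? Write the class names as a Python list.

[Writable, Plugin, FileStream, Loader, LogStream, Component, Seekable, object]

L[Writable] = Writable + merge(L[Plugin], L[FileStream], L[Loader], [Plugin FileStream Loader])
  take Plugin:  [Plugin LogStream Component Seekable object] + [FileStream Seekable object] + [Loader LogStream Component Seekable object] + [Plugin FileStream Loader]
  take FileStream:  [LogStream Component Seekable object] + [FileStream Seekable object] + [Loader LogStream Component Seekable object] + [FileStream Loader]
  take Loader:  [LogStream Component Seekable object] + [Seekable object] + [Loader LogStream Component Seekable object] + [Loader]
  take LogStream:  [LogStream Component Seekable object] + [Seekable object] + [LogStream Component Seekable object]
  take Component:  [Component Seekable object] + [Seekable object] + [Component Seekable object]
  take Seekable:  [Seekable object] + [Seekable object] + [Seekable object]
  take object:  [object] + [object] + [object]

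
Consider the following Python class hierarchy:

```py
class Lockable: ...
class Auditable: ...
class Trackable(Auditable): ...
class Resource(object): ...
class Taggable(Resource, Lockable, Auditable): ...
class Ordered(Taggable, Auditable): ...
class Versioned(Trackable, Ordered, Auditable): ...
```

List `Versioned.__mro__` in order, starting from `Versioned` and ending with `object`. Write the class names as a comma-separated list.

L[Versioned] = Versioned + merge(L[Trackable], L[Ordered], L[Auditable], [Trackable Ordered Auditable])
  take Trackable:  [Trackable Auditable object] + [Ordered Taggable Resource Lockable Auditable object] + [Auditable object] + [Trackable Ordered Auditable]
  take Ordered:  [Auditable object] + [Ordered Taggable Resource Lockable Auditable object] + [Auditable object] + [Ordered Auditable]
  take Taggable:  [Auditable object] + [Taggable Resource Lockable Auditable object] + [Auditable object] + [Auditable]
  take Resource:  [Auditable object] + [Resource Lockable Auditable object] + [Auditable object] + [Auditable]
  take Lockable:  [Auditable object] + [Lockable Auditable object] + [Auditable object] + [Auditable]
  take Auditable:  [Auditable object] + [Auditable object] + [Auditable object] + [Auditable]
  take object:  [object] + [object] + [object]

Versioned, Trackable, Ordered, Taggable, Resource, Lockable, Auditable, object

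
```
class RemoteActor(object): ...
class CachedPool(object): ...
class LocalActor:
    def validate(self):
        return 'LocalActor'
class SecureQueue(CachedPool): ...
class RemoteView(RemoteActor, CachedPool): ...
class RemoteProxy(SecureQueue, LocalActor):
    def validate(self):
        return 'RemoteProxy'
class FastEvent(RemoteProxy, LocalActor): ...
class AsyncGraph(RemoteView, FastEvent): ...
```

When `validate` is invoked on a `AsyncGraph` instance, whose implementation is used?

RemoteProxy

L[AsyncGraph] = AsyncGraph + merge(L[RemoteView], L[FastEvent], [RemoteView FastEvent])
  take RemoteView:  [RemoteView RemoteActor CachedPool object] + [FastEvent RemoteProxy SecureQueue CachedPool LocalActor object] + [RemoteView FastEvent]
  take RemoteActor:  [RemoteActor CachedPool object] + [FastEvent RemoteProxy SecureQueue CachedPool LocalActor object] + [FastEvent]
  take FastEvent:  [CachedPool object] + [FastEvent RemoteProxy SecureQueue CachedPool LocalActor object] + [FastEvent]
  take RemoteProxy:  [CachedPool object] + [RemoteProxy SecureQueue CachedPool LocalActor object]
  take SecureQueue:  [CachedPool object] + [SecureQueue CachedPool LocalActor object]
  take CachedPool:  [CachedPool object] + [CachedPool LocalActor object]
  take LocalActor:  [object] + [LocalActor object]
  take object:  [object] + [object]
MRO: AsyncGraph RemoteView RemoteActor FastEvent RemoteProxy SecureQueue CachedPool LocalActor object
validate is defined in: LocalActor, RemoteProxy. First along the MRO is RemoteProxy.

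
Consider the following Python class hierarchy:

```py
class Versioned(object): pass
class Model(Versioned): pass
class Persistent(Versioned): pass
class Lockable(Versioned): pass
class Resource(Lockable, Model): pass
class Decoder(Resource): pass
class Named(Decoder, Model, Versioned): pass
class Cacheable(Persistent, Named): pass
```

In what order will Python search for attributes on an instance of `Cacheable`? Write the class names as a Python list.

L[Cacheable] = Cacheable + merge(L[Persistent], L[Named], [Persistent Named])
  take Persistent:  [Persistent Versioned object] + [Named Decoder Resource Lockable Model Versioned object] + [Persistent Named]
  take Named:  [Versioned object] + [Named Decoder Resource Lockable Model Versioned object] + [Named]
  take Decoder:  [Versioned object] + [Decoder Resource Lockable Model Versioned object]
  take Resource:  [Versioned object] + [Resource Lockable Model Versioned object]
  take Lockable:  [Versioned object] + [Lockable Model Versioned object]
  take Model:  [Versioned object] + [Model Versioned object]
  take Versioned:  [Versioned object] + [Versioned object]
  take object:  [object] + [object]

[Cacheable, Persistent, Named, Decoder, Resource, Lockable, Model, Versioned, object]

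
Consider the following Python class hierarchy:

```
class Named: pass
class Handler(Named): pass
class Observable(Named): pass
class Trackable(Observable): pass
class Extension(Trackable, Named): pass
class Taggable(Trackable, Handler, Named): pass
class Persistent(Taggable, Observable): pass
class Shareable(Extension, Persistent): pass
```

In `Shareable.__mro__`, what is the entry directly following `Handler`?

L[Shareable] = Shareable + merge(L[Extension], L[Persistent], [Extension Persistent])
  take Extension:  [Extension Trackable Observable Named object] + [Persistent Taggable Trackable Observable Handler Named object] + [Extension Persistent]
  take Persistent:  [Trackable Observable Named object] + [Persistent Taggable Trackable Observable Handler Named object] + [Persistent]
  take Taggable:  [Trackable Observable Named object] + [Taggable Trackable Observable Handler Named object]
  take Trackable:  [Trackable Observable Named object] + [Trackable Observable Handler Named object]
  take Observable:  [Observable Named object] + [Observable Handler Named object]
  take Handler:  [Named object] + [Handler Named object]
  take Named:  [Named object] + [Named object]
  take object:  [object] + [object]
MRO: Shareable Extension Persistent Taggable Trackable Observable Handler Named object
Handler is at position 6; next is Named.

Named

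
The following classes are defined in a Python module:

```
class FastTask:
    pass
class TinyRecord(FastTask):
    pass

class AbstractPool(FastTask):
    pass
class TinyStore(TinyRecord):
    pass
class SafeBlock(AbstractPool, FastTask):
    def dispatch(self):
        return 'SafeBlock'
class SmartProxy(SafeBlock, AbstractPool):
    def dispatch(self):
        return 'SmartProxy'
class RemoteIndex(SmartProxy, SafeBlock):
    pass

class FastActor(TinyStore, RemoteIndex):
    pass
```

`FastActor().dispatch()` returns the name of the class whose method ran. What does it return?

SmartProxy

L[FastActor] = FastActor + merge(L[TinyStore], L[RemoteIndex], [TinyStore RemoteIndex])
  take TinyStore:  [TinyStore TinyRecord FastTask object] + [RemoteIndex SmartProxy SafeBlock AbstractPool FastTask object] + [TinyStore RemoteIndex]
  take TinyRecord:  [TinyRecord FastTask object] + [RemoteIndex SmartProxy SafeBlock AbstractPool FastTask object] + [RemoteIndex]
  take RemoteIndex:  [FastTask object] + [RemoteIndex SmartProxy SafeBlock AbstractPool FastTask object] + [RemoteIndex]
  take SmartProxy:  [FastTask object] + [SmartProxy SafeBlock AbstractPool FastTask object]
  take SafeBlock:  [FastTask object] + [SafeBlock AbstractPool FastTask object]
  take AbstractPool:  [FastTask object] + [AbstractPool FastTask object]
  take FastTask:  [FastTask object] + [FastTask object]
  take object:  [object] + [object]
MRO: FastActor TinyStore TinyRecord RemoteIndex SmartProxy SafeBlock AbstractPool FastTask object
dispatch is defined in: SafeBlock, SmartProxy. First along the MRO is SmartProxy.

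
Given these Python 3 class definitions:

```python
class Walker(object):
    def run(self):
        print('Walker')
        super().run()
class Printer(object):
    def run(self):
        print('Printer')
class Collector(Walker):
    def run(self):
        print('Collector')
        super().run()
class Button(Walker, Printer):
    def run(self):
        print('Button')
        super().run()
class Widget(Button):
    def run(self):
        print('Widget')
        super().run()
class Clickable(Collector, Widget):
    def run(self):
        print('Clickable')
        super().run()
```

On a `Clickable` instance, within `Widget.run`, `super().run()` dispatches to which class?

L[Clickable] = Clickable + merge(L[Collector], L[Widget], [Collector Widget])
  take Collector:  [Collector Walker object] + [Widget Button Walker Printer object] + [Collector Widget]
  take Widget:  [Walker object] + [Widget Button Walker Printer object] + [Widget]
  take Button:  [Walker object] + [Button Walker Printer object]
  take Walker:  [Walker object] + [Walker Printer object]
  take Printer:  [object] + [Printer object]
  take object:  [object] + [object]
MRO: Clickable Collector Widget Button Walker Printer object
super() in Widget.run on a Clickable instance goes to the class after Widget in Clickable's MRO: Button.

Button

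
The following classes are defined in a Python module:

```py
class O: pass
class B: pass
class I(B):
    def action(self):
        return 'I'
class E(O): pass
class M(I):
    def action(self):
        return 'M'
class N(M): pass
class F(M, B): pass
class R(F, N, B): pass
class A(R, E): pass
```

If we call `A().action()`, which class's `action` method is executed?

L[A] = A + merge(L[R], L[E], [R E])
  take R:  [R F N M I B object] + [E O object] + [R E]
  take F:  [F N M I B object] + [E O object] + [E]
  take N:  [N M I B object] + [E O object] + [E]
  take M:  [M I B object] + [E O object] + [E]
  take I:  [I B object] + [E O object] + [E]
  take B:  [B object] + [E O object] + [E]
  take E:  [object] + [E O object] + [E]
  take O:  [object] + [O object]
  take object:  [object] + [object]
MRO: A R F N M I B E O object
action is defined in: I, M. First along the MRO is M.

M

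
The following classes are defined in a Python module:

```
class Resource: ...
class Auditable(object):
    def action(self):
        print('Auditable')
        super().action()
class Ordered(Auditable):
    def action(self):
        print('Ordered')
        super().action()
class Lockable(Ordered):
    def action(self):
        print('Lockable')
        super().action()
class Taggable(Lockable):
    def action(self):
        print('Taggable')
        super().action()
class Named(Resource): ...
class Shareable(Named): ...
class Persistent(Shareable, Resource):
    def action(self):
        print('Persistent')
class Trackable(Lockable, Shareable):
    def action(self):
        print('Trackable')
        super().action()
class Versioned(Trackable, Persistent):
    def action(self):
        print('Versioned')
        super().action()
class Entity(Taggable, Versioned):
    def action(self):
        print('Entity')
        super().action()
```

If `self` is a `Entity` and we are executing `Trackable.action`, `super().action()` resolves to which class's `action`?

L[Entity] = Entity + merge(L[Taggable], L[Versioned], [Taggable Versioned])
  take Taggable:  [Taggable Lockable Ordered Auditable object] + [Versioned Trackable Lockable Ordered Auditable Persistent Shareable Named Resource object] + [Taggable Versioned]
  take Versioned:  [Lockable Ordered Auditable object] + [Versioned Trackable Lockable Ordered Auditable Persistent Shareable Named Resource object] + [Versioned]
  take Trackable:  [Lockable Ordered Auditable object] + [Trackable Lockable Ordered Auditable Persistent Shareable Named Resource object]
  take Lockable:  [Lockable Ordered Auditable object] + [Lockable Ordered Auditable Persistent Shareable Named Resource object]
  take Ordered:  [Ordered Auditable object] + [Ordered Auditable Persistent Shareable Named Resource object]
  take Auditable:  [Auditable object] + [Auditable Persistent Shareable Named Resource object]
  take Persistent:  [object] + [Persistent Shareable Named Resource object]
  take Shareable:  [object] + [Shareable Named Resource object]
  take Named:  [object] + [Named Resource object]
  take Resource:  [object] + [Resource object]
  take object:  [object] + [object]
MRO: Entity Taggable Versioned Trackable Lockable Ordered Auditable Persistent Shareable Named Resource object
super() in Trackable.action on a Entity instance goes to the class after Trackable in Entity's MRO: Lockable.

Lockable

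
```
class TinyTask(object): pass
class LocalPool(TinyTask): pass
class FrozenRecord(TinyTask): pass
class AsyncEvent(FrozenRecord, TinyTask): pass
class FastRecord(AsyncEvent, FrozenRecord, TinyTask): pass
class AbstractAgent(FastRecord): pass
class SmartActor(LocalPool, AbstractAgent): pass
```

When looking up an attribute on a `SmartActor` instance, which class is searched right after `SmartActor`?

LocalPool

L[SmartActor] = SmartActor + merge(L[LocalPool], L[AbstractAgent], [LocalPool AbstractAgent])
  take LocalPool:  [LocalPool TinyTask object] + [AbstractAgent FastRecord AsyncEvent FrozenRecord TinyTask object] + [LocalPool AbstractAgent]
  take AbstractAgent:  [TinyTask object] + [AbstractAgent FastRecord AsyncEvent FrozenRecord TinyTask object] + [AbstractAgent]
  take FastRecord:  [TinyTask object] + [FastRecord AsyncEvent FrozenRecord TinyTask object]
  take AsyncEvent:  [TinyTask object] + [AsyncEvent FrozenRecord TinyTask object]
  take FrozenRecord:  [TinyTask object] + [FrozenRecord TinyTask object]
  take TinyTask:  [TinyTask object] + [TinyTask object]
  take object:  [object] + [object]
MRO: SmartActor LocalPool AbstractAgent FastRecord AsyncEvent FrozenRecord TinyTask object
SmartActor is at position 0; next is LocalPool.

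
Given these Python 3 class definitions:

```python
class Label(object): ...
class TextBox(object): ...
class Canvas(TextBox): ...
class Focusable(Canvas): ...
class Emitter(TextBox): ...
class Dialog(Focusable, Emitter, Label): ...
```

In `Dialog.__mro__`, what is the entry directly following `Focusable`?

Canvas

L[Dialog] = Dialog + merge(L[Focusable], L[Emitter], L[Label], [Focusable Emitter Label])
  take Focusable:  [Focusable Canvas TextBox object] + [Emitter TextBox object] + [Label object] + [Focusable Emitter Label]
  take Canvas:  [Canvas TextBox object] + [Emitter TextBox object] + [Label object] + [Emitter Label]
  take Emitter:  [TextBox object] + [Emitter TextBox object] + [Label object] + [Emitter Label]
  take TextBox:  [TextBox object] + [TextBox object] + [Label object] + [Label]
  take Label:  [object] + [object] + [Label object] + [Label]
  take object:  [object] + [object] + [object]
MRO: Dialog Focusable Canvas Emitter TextBox Label object
Focusable is at position 1; next is Canvas.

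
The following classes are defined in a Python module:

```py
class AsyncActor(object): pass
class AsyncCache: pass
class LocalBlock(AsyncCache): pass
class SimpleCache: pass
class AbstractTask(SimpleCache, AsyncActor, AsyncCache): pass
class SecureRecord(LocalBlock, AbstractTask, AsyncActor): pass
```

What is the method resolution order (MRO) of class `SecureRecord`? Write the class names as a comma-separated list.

SecureRecord, LocalBlock, AbstractTask, SimpleCache, AsyncActor, AsyncCache, object

L[SecureRecord] = SecureRecord + merge(L[LocalBlock], L[AbstractTask], L[AsyncActor], [LocalBlock AbstractTask AsyncActor])
  take LocalBlock:  [LocalBlock AsyncCache object] + [AbstractTask SimpleCache AsyncActor AsyncCache object] + [AsyncActor object] + [LocalBlock AbstractTask AsyncActor]
  take AbstractTask:  [AsyncCache object] + [AbstractTask SimpleCache AsyncActor AsyncCache object] + [AsyncActor object] + [AbstractTask AsyncActor]
  take SimpleCache:  [AsyncCache object] + [SimpleCache AsyncActor AsyncCache object] + [AsyncActor object] + [AsyncActor]
  take AsyncActor:  [AsyncCache object] + [AsyncActor AsyncCache object] + [AsyncActor object] + [AsyncActor]
  take AsyncCache:  [AsyncCache object] + [AsyncCache object] + [object]
  take object:  [object] + [object] + [object]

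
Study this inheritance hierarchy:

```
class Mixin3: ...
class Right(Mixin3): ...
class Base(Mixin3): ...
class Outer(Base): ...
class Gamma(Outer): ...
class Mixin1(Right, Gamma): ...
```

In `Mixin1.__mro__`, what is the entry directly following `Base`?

L[Mixin1] = Mixin1 + merge(L[Right], L[Gamma], [Right Gamma])
  take Right:  [Right Mixin3 object] + [Gamma Outer Base Mixin3 object] + [Right Gamma]
  take Gamma:  [Mixin3 object] + [Gamma Outer Base Mixin3 object] + [Gamma]
  take Outer:  [Mixin3 object] + [Outer Base Mixin3 object]
  take Base:  [Mixin3 object] + [Base Mixin3 object]
  take Mixin3:  [Mixin3 object] + [Mixin3 object]
  take object:  [object] + [object]
MRO: Mixin1 Right Gamma Outer Base Mixin3 object
Base is at position 4; next is Mixin3.

Mixin3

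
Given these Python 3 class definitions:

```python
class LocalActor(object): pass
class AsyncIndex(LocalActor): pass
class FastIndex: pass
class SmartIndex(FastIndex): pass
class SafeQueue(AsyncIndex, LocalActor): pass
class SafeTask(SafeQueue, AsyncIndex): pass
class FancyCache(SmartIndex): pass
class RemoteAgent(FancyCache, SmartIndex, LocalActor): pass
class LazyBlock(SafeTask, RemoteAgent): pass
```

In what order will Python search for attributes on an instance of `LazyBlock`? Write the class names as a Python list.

L[LazyBlock] = LazyBlock + merge(L[SafeTask], L[RemoteAgent], [SafeTask RemoteAgent])
  take SafeTask:  [SafeTask SafeQueue AsyncIndex LocalActor object] + [RemoteAgent FancyCache SmartIndex FastIndex LocalActor object] + [SafeTask RemoteAgent]
  take SafeQueue:  [SafeQueue AsyncIndex LocalActor object] + [RemoteAgent FancyCache SmartIndex FastIndex LocalActor object] + [RemoteAgent]
  take AsyncIndex:  [AsyncIndex LocalActor object] + [RemoteAgent FancyCache SmartIndex FastIndex LocalActor object] + [RemoteAgent]
  take RemoteAgent:  [LocalActor object] + [RemoteAgent FancyCache SmartIndex FastIndex LocalActor object] + [RemoteAgent]
  take FancyCache:  [LocalActor object] + [FancyCache SmartIndex FastIndex LocalActor object]
  take SmartIndex:  [LocalActor object] + [SmartIndex FastIndex LocalActor object]
  take FastIndex:  [LocalActor object] + [FastIndex LocalActor object]
  take LocalActor:  [LocalActor object] + [LocalActor object]
  take object:  [object] + [object]

[LazyBlock, SafeTask, SafeQueue, AsyncIndex, RemoteAgent, FancyCache, SmartIndex, FastIndex, LocalActor, object]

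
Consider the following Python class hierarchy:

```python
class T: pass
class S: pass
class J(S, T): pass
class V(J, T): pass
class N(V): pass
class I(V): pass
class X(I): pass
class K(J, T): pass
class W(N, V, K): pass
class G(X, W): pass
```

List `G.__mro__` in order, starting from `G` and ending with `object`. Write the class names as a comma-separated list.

G, X, I, W, N, V, K, J, S, T, object

L[G] = G + merge(L[X], L[W], [X W])
  take X:  [X I V J S T object] + [W N V K J S T object] + [X W]
  take I:  [I V J S T object] + [W N V K J S T object] + [W]
  take W:  [V J S T object] + [W N V K J S T object] + [W]
  take N:  [V J S T object] + [N V K J S T object]
  take V:  [V J S T object] + [V K J S T object]
  take K:  [J S T object] + [K J S T object]
  take J:  [J S T object] + [J S T object]
  take S:  [S T object] + [S T object]
  take T:  [T object] + [T object]
  take object:  [object] + [object]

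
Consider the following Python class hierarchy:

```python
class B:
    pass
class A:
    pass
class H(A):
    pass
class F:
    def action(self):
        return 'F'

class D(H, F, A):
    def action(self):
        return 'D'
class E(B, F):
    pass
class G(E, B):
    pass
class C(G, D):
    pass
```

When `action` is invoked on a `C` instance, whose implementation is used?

D

L[C] = C + merge(L[G], L[D], [G D])
  take G:  [G E B F object] + [D H F A object] + [G D]
  take E:  [E B F object] + [D H F A object] + [D]
  take B:  [B F object] + [D H F A object] + [D]
  take D:  [F object] + [D H F A object] + [D]
  take H:  [F object] + [H F A object]
  take F:  [F object] + [F A object]
  take A:  [object] + [A object]
  take object:  [object] + [object]
MRO: C G E B D H F A object
action is defined in: D, F. First along the MRO is D.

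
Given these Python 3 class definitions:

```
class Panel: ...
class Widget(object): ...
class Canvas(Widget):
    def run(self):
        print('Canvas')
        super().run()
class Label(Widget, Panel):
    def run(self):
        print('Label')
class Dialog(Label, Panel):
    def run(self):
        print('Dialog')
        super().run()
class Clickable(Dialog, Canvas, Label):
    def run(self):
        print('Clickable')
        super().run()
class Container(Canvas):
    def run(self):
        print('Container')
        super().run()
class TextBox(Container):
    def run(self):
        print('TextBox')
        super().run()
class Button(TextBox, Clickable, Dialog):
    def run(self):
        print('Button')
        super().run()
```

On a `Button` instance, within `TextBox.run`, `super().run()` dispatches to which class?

L[Button] = Button + merge(L[TextBox], L[Clickable], L[Dialog], [TextBox Clickable Dialog])
  take TextBox:  [TextBox Container Canvas Widget object] + [Clickable Dialog Canvas Label Widget Panel object] + [Dialog Label Widget Panel object] + [TextBox Clickable Dialog]
  take Container:  [Container Canvas Widget object] + [Clickable Dialog Canvas Label Widget Panel object] + [Dialog Label Widget Panel object] + [Clickable Dialog]
  take Clickable:  [Canvas Widget object] + [Clickable Dialog Canvas Label Widget Panel object] + [Dialog Label Widget Panel object] + [Clickable Dialog]
  take Dialog:  [Canvas Widget object] + [Dialog Canvas Label Widget Panel object] + [Dialog Label Widget Panel object] + [Dialog]
  take Canvas:  [Canvas Widget object] + [Canvas Label Widget Panel object] + [Label Widget Panel object]
  take Label:  [Widget object] + [Label Widget Panel object] + [Label Widget Panel object]
  take Widget:  [Widget object] + [Widget Panel object] + [Widget Panel object]
  take Panel:  [object] + [Panel object] + [Panel object]
  take object:  [object] + [object] + [object]
MRO: Button TextBox Container Clickable Dialog Canvas Label Widget Panel object
super() in TextBox.run on a Button instance goes to the class after TextBox in Button's MRO: Container.

Container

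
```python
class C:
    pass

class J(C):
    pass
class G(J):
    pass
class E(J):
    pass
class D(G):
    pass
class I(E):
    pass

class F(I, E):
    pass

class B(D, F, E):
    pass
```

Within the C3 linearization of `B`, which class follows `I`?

L[B] = B + merge(L[D], L[F], L[E], [D F E])
  take D:  [D G J C object] + [F I E J C object] + [E J C object] + [D F E]
  take G:  [G J C object] + [F I E J C object] + [E J C object] + [F E]
  take F:  [J C object] + [F I E J C object] + [E J C object] + [F E]
  take I:  [J C object] + [I E J C object] + [E J C object] + [E]
  take E:  [J C object] + [E J C object] + [E J C object] + [E]
  take J:  [J C object] + [J C object] + [J C object]
  take C:  [C object] + [C object] + [C object]
  take object:  [object] + [object] + [object]
MRO: B D G F I E J C object
I is at position 4; next is E.

E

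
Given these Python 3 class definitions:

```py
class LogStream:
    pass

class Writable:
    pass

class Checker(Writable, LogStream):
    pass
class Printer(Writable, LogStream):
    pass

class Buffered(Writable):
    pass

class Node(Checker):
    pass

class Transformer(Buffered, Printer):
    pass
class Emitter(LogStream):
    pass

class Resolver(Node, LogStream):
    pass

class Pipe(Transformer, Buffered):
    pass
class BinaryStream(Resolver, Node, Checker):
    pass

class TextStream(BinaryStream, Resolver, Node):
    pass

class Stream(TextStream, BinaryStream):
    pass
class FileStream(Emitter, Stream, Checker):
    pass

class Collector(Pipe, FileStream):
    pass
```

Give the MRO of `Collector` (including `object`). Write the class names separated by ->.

Collector -> Pipe -> Transformer -> Buffered -> Printer -> FileStream -> Emitter -> Stream -> TextStream -> BinaryStream -> Resolver -> Node -> Checker -> Writable -> LogStream -> object

L[Collector] = Collector + merge(L[Pipe], L[FileStream], [Pipe FileStream])
  take Pipe:  [Pipe Transformer Buffered Printer Writable LogStream object] + [FileStream Emitter Stream TextStream BinaryStream Resolver Node Checker Writable LogStream object] + [Pipe FileStream]
  take Transformer:  [Transformer Buffered Printer Writable LogStream object] + [FileStream Emitter Stream TextStream BinaryStream Resolver Node Checker Writable LogStream object] + [FileStream]
  take Buffered:  [Buffered Printer Writable LogStream object] + [FileStream Emitter Stream TextStream BinaryStream Resolver Node Checker Writable LogStream object] + [FileStream]
  take Printer:  [Printer Writable LogStream object] + [FileStream Emitter Stream TextStream BinaryStream Resolver Node Checker Writable LogStream object] + [FileStream]
  take FileStream:  [Writable LogStream object] + [FileStream Emitter Stream TextStream BinaryStream Resolver Node Checker Writable LogStream object] + [FileStream]
  take Emitter:  [Writable LogStream object] + [Emitter Stream TextStream BinaryStream Resolver Node Checker Writable LogStream object]
  take Stream:  [Writable LogStream object] + [Stream TextStream BinaryStream Resolver Node Checker Writable LogStream object]
  take TextStream:  [Writable LogStream object] + [TextStream BinaryStream Resolver Node Checker Writable LogStream object]
  take BinaryStream:  [Writable LogStream object] + [BinaryStream Resolver Node Checker Writable LogStream object]
  take Resolver:  [Writable LogStream object] + [Resolver Node Checker Writable LogStream object]
  take Node:  [Writable LogStream object] + [Node Checker Writable LogStream object]
  take Checker:  [Writable LogStream object] + [Checker Writable LogStream object]
  take Writable:  [Writable LogStream object] + [Writable LogStream object]
  take LogStream:  [LogStream object] + [LogStream object]
  take object:  [object] + [object]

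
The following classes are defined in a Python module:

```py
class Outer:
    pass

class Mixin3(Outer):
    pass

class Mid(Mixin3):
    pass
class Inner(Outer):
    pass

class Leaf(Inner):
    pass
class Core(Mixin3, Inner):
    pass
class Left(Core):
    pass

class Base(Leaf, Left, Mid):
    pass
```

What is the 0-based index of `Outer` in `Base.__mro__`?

7

L[Base] = Base + merge(L[Leaf], L[Left], L[Mid], [Leaf Left Mid])
  take Leaf:  [Leaf Inner Outer object] + [Left Core Mixin3 Inner Outer object] + [Mid Mixin3 Outer object] + [Leaf Left Mid]
  take Left:  [Inner Outer object] + [Left Core Mixin3 Inner Outer object] + [Mid Mixin3 Outer object] + [Left Mid]
  take Core:  [Inner Outer object] + [Core Mixin3 Inner Outer object] + [Mid Mixin3 Outer object] + [Mid]
  take Mid:  [Inner Outer object] + [Mixin3 Inner Outer object] + [Mid Mixin3 Outer object] + [Mid]
  take Mixin3:  [Inner Outer object] + [Mixin3 Inner Outer object] + [Mixin3 Outer object]
  take Inner:  [Inner Outer object] + [Inner Outer object] + [Outer object]
  take Outer:  [Outer object] + [Outer object] + [Outer object]
  take object:  [object] + [object] + [object]
MRO: Base Leaf Left Core Mid Mixin3 Inner Outer object
Outer sits at index 7.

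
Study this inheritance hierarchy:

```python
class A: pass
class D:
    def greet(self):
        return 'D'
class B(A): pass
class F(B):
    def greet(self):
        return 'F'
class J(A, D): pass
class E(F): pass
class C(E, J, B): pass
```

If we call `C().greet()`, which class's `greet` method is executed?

F

L[C] = C + merge(L[E], L[J], L[B], [E J B])
  take E:  [E F B A object] + [J A D object] + [B A object] + [E J B]
  take F:  [F B A object] + [J A D object] + [B A object] + [J B]
  take J:  [B A object] + [J A D object] + [B A object] + [J B]
  take B:  [B A object] + [A D object] + [B A object] + [B]
  take A:  [A object] + [A D object] + [A object]
  take D:  [object] + [D object] + [object]
  take object:  [object] + [object] + [object]
MRO: C E F J B A D object
greet is defined in: D, F. First along the MRO is F.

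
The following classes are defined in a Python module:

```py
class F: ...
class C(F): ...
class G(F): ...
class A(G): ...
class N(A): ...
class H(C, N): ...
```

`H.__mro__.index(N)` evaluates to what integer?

L[H] = H + merge(L[C], L[N], [C N])
  take C:  [C F object] + [N A G F object] + [C N]
  take N:  [F object] + [N A G F object] + [N]
  take A:  [F object] + [A G F object]
  take G:  [F object] + [G F object]
  take F:  [F object] + [F object]
  take object:  [object] + [object]
MRO: H C N A G F object
N sits at index 2.

2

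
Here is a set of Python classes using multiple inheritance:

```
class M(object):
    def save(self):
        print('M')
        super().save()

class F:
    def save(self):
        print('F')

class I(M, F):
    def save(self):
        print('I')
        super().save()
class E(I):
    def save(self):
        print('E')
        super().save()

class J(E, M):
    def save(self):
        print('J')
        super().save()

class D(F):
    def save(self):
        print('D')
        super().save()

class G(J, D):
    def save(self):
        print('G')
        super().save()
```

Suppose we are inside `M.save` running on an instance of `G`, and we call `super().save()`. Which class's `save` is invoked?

D

L[G] = G + merge(L[J], L[D], [J D])
  take J:  [J E I M F object] + [D F object] + [J D]
  take E:  [E I M F object] + [D F object] + [D]
  take I:  [I M F object] + [D F object] + [D]
  take M:  [M F object] + [D F object] + [D]
  take D:  [F object] + [D F object] + [D]
  take F:  [F object] + [F object]
  take object:  [object] + [object]
MRO: G J E I M D F object
super() in M.save on a G instance goes to the class after M in G's MRO: D.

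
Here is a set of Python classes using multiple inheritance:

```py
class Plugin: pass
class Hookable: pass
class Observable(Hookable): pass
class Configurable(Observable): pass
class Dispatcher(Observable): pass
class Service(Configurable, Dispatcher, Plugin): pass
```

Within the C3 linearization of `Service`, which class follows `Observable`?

L[Service] = Service + merge(L[Configurable], L[Dispatcher], L[Plugin], [Configurable Dispatcher Plugin])
  take Configurable:  [Configurable Observable Hookable object] + [Dispatcher Observable Hookable object] + [Plugin object] + [Configurable Dispatcher Plugin]
  take Dispatcher:  [Observable Hookable object] + [Dispatcher Observable Hookable object] + [Plugin object] + [Dispatcher Plugin]
  take Observable:  [Observable Hookable object] + [Observable Hookable object] + [Plugin object] + [Plugin]
  take Hookable:  [Hookable object] + [Hookable object] + [Plugin object] + [Plugin]
  take Plugin:  [object] + [object] + [Plugin object] + [Plugin]
  take object:  [object] + [object] + [object]
MRO: Service Configurable Dispatcher Observable Hookable Plugin object
Observable is at position 3; next is Hookable.

Hookable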